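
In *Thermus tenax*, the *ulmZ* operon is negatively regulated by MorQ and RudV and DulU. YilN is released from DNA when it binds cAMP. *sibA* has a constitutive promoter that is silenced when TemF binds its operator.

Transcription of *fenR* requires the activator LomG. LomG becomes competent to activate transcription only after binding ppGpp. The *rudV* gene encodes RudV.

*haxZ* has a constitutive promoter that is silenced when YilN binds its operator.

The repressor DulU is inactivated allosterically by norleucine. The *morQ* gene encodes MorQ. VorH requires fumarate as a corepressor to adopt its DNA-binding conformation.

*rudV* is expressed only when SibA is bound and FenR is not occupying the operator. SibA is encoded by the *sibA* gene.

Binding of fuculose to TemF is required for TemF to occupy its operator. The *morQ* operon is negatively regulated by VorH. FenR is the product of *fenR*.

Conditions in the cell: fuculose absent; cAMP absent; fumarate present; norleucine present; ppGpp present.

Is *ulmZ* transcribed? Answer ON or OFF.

ON

Fumarate is present, so VorH is active.
With repressor VorH bound, *morQ* is not transcribed.
So MorQ is not produced.
ppGpp is present, so LomG is active.
No repressor is bound and LomG is active, so *fenR* is transcribed.
So FenR is produced and active.
Fuculose is absent, so TemF is inactive.
With no repressor bound, *sibA* is transcribed.
So SibA is produced and active.
With repressor FenR bound, *rudV* is not transcribed.
So RudV is not produced.
Norleucine is present, so DulU is inactive.
With no repressor bound, *ulmZ* is transcribed.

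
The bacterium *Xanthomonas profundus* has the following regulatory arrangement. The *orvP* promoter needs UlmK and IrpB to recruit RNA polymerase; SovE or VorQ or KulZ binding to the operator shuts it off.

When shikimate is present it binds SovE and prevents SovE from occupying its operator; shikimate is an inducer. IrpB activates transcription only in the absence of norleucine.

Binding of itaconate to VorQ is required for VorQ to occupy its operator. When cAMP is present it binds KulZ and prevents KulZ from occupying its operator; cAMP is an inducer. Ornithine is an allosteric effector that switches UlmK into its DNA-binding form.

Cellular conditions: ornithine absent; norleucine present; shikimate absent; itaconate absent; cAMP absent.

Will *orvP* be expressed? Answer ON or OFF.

Shikimate is absent, so SovE is active.
Itaconate is absent, so VorQ is inactive.
Ornithine is absent, so UlmK is inactive.
Norleucine is present, so IrpB is inactive.
cAMP is absent, so KulZ is active.
With repressor SovE bound, *orvP* is not transcribed.

OFF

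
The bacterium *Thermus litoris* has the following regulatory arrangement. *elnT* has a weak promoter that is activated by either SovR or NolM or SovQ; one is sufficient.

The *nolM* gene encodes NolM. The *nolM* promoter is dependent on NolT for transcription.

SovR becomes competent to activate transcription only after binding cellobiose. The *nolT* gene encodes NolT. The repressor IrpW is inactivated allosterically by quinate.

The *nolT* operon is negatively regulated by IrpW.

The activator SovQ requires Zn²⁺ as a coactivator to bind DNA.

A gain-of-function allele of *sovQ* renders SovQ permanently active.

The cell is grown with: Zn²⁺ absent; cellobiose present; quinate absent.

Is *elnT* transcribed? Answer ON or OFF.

ON

Cellobiose is present, so SovR is active.
Quinate is absent, so IrpW is active.
With repressor IrpW bound, *nolT* is not transcribed.
So NolT is not produced.
Required activator NolT is absent, so *nolM* is not transcribed.
So NolM is not produced.
SovQ is constitutively active in this strain.
Activator SovR is present, so *elnT* is transcribed.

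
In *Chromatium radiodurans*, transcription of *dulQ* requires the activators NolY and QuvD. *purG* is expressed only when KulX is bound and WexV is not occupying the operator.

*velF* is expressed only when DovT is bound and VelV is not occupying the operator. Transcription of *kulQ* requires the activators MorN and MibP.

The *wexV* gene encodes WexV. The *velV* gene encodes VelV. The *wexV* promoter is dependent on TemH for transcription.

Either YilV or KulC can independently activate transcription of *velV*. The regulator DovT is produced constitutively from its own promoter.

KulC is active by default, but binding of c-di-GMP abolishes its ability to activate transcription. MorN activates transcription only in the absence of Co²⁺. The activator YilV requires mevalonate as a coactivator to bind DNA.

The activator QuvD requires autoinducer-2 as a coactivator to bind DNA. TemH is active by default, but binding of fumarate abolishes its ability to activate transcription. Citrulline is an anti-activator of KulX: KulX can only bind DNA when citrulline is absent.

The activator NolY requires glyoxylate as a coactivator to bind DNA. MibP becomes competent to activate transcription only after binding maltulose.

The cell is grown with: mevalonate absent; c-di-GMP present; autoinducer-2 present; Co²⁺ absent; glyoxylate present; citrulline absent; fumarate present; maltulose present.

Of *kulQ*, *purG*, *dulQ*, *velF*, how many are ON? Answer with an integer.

4

Co²⁺ is absent, so MorN is active.
Maltulose is present, so MibP is active.
No repressor is bound and MorN and MibP are active, so *kulQ* is transcribed.
→ *kulQ* is ON.
Citrulline is absent, so KulX is active.
Fumarate is present, so TemH is inactive.
Required activator TemH is absent, so *wexV* is not transcribed.
So WexV is not produced.
No repressor is bound and KulX is active, so *purG* is transcribed.
→ *purG* is ON.
Glyoxylate is present, so NolY is active.
Autoinducer-2 is present, so QuvD is active.
No repressor is bound and NolY and QuvD are active, so *dulQ* is transcribed.
→ *dulQ* is ON.
DovT is produced constitutively and is active.
Mevalonate is absent, so YilV is inactive.
c-di-GMP is present, so KulC is inactive.
No activator is available at the *velV* promoter, so *velV* is not transcribed.
So VelV is not produced.
No repressor is bound and DovT is active, so *velF* is transcribed.
→ *velF* is ON.
4 of the 4 genes are transcribed.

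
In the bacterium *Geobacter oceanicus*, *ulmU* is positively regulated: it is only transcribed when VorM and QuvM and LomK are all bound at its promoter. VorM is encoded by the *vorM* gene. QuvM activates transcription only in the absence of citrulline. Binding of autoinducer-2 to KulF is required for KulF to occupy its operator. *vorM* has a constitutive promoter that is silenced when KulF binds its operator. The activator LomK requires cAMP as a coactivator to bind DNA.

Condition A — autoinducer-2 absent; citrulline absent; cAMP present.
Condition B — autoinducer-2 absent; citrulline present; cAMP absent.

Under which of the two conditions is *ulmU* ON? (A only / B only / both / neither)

A only

Condition A:
Autoinducer-2 is absent, so KulF is inactive.
With no repressor bound, *vorM* is transcribed.
So VorM is produced and active.
Citrulline is absent, so QuvM is active.
cAMP is present, so LomK is active.
No repressor is bound and VorM and QuvM and LomK are active, so *ulmU* is transcribed.
→ *ulmU* is ON in A.
Condition B:
Autoinducer-2 is absent, so KulF is inactive.
With no repressor bound, *vorM* is transcribed.
So VorM is produced and active.
Citrulline is present, so QuvM is inactive.
cAMP is absent, so LomK is inactive.
Required activator QuvM is absent, so *ulmU* is not transcribed.
→ *ulmU* is OFF in B.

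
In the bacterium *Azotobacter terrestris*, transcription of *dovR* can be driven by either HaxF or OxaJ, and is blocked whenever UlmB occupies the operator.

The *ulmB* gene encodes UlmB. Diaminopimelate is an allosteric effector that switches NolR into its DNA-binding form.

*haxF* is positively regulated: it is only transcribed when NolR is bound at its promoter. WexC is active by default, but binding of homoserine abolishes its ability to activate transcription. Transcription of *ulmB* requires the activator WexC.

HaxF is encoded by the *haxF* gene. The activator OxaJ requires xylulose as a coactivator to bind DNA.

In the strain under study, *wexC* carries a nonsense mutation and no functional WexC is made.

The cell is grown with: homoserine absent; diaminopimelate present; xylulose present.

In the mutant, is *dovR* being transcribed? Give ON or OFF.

ON

WexC is non-functional in this strain, so it has no effect.
Required activator WexC is absent, so *ulmB* is not transcribed.
So UlmB is not produced.
Diaminopimelate is present, so NolR is active.
No repressor is bound and NolR is active, so *haxF* is transcribed.
So HaxF is produced and active.
Xylulose is present, so OxaJ is active.
Activator HaxF is present, so *dovR* is transcribed.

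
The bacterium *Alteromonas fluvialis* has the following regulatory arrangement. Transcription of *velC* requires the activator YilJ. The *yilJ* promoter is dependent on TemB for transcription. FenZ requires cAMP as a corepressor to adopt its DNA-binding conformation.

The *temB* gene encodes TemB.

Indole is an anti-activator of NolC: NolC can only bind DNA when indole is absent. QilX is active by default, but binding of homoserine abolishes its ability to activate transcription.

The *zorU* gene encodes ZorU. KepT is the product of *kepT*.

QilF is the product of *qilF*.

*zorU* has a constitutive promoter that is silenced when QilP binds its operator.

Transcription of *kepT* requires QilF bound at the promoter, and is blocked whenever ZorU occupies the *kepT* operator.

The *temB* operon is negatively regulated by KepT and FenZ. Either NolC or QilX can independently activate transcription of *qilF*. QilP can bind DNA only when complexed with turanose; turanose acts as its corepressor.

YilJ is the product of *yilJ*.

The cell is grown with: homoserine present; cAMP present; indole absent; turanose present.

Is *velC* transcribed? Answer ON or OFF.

OFF

Indole is absent, so NolC is active.
Homoserine is present, so QilX is inactive.
Activator NolC is present, so *qilF* is transcribed.
So QilF is produced and active.
Turanose is present, so QilP is active.
With repressor QilP bound, *zorU* is not transcribed.
So ZorU is not produced.
No repressor is bound and QilF is active, so *kepT* is transcribed.
So KepT is produced and active.
cAMP is present, so FenZ is active.
With repressor KepT bound, *temB* is not transcribed.
So TemB is not produced.
Required activator TemB is absent, so *yilJ* is not transcribed.
So YilJ is not produced.
Required activator YilJ is absent, so *velC* is not transcribed.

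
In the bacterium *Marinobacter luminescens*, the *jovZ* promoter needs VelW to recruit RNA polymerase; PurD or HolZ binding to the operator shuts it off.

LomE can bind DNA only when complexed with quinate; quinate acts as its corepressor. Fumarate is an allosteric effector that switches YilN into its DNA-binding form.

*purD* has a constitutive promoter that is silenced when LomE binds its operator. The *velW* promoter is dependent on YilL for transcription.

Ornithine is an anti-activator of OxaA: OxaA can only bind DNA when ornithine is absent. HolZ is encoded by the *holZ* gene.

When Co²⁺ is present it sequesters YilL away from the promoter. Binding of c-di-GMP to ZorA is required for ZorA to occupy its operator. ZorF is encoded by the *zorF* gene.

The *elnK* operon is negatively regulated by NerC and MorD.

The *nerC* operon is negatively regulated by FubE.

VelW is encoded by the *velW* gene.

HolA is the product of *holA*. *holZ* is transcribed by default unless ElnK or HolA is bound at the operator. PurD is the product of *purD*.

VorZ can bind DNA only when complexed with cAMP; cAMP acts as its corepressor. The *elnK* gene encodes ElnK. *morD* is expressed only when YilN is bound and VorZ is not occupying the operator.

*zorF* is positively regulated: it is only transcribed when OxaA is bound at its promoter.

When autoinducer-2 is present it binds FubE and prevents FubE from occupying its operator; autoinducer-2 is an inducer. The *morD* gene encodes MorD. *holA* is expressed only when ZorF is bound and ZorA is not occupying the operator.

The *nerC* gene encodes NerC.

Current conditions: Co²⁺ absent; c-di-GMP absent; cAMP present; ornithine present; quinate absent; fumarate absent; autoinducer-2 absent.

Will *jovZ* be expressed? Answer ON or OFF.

OFF

Quinate is absent, so LomE is inactive.
With no repressor bound, *purD* is transcribed.
So PurD is produced and active.
Autoinducer-2 is absent, so FubE is active.
With repressor FubE bound, *nerC* is not transcribed.
So NerC is not produced.
Fumarate is absent, so YilN is inactive.
cAMP is present, so VorZ is active.
With repressor VorZ bound, *morD* is not transcribed.
So MorD is not produced.
With no repressor bound, *elnK* is transcribed.
So ElnK is produced and active.
c-di-GMP is absent, so ZorA is inactive.
Ornithine is present, so OxaA is inactive.
Required activator OxaA is absent, so *zorF* is not transcribed.
So ZorF is not produced.
Required activator ZorF is absent, so *holA* is not transcribed.
So HolA is not produced.
With repressor ElnK bound, *holZ* is not transcribed.
So HolZ is not produced.
Co²⁺ is absent, so YilL is active.
No repressor is bound and YilL is active, so *velW* is transcribed.
So VelW is produced and active.
With repressor PurD bound, *jovZ* is not transcribed.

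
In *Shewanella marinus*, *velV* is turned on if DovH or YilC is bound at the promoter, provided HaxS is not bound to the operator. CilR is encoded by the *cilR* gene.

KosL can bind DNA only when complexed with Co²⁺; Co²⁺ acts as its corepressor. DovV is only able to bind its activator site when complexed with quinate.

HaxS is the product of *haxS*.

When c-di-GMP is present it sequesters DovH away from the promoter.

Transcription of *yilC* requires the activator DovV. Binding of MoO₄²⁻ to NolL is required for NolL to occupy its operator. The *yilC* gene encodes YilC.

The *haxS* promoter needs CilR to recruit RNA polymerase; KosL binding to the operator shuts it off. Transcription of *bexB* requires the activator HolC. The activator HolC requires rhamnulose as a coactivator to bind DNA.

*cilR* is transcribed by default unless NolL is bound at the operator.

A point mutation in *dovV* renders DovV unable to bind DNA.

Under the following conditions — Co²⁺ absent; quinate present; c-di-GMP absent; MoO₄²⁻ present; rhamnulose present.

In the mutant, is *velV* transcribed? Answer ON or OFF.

ON

c-di-GMP is absent, so DovH is active.
Co²⁺ is absent, so KosL is inactive.
MoO₄²⁻ is present, so NolL is active.
With repressor NolL bound, *cilR* is not transcribed.
So CilR is not produced.
Required activator CilR is absent, so *haxS* is not transcribed.
So HaxS is not produced.
DovV is non-functional in this strain, so it has no effect.
Required activator DovV is absent, so *yilC* is not transcribed.
So YilC is not produced.
Activator DovH is present, so *velV* is transcribed.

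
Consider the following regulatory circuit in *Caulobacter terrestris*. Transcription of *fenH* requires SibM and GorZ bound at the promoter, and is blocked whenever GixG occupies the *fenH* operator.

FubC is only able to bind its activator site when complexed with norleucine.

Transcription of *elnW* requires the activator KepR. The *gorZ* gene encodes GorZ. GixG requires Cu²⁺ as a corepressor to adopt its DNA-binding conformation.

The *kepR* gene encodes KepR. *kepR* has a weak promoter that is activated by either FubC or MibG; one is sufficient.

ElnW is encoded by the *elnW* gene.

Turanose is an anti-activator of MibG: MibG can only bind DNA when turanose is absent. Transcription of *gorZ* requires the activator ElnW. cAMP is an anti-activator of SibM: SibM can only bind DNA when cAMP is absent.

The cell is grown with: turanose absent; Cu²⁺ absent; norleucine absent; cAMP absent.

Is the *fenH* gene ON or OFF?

Cu²⁺ is absent, so GixG is inactive.
cAMP is absent, so SibM is active.
Norleucine is absent, so FubC is inactive.
Turanose is absent, so MibG is active.
Activator MibG is present, so *kepR* is transcribed.
So KepR is produced and active.
No repressor is bound and KepR is active, so *elnW* is transcribed.
So ElnW is produced and active.
No repressor is bound and ElnW is active, so *gorZ* is transcribed.
So GorZ is produced and active.
No repressor is bound and SibM and GorZ are active, so *fenH* is transcribed.

ON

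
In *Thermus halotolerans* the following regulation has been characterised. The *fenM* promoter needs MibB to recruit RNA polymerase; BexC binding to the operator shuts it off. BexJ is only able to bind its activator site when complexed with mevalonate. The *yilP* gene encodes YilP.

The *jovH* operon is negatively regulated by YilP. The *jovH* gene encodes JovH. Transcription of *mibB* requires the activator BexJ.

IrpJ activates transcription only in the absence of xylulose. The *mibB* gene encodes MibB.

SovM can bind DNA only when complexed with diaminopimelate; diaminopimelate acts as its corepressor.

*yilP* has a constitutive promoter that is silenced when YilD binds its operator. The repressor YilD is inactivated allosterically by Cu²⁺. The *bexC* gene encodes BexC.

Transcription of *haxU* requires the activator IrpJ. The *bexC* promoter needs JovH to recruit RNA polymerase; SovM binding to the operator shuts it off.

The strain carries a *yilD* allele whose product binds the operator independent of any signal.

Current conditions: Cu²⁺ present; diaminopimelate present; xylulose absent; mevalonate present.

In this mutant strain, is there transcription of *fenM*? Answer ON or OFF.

Mevalonate is present, so BexJ is active.
No repressor is bound and BexJ is active, so *mibB* is transcribed.
So MibB is produced and active.
Diaminopimelate is present, so SovM is active.
YilD is constitutively active in this strain.
With repressor YilD bound, *yilP* is not transcribed.
So YilP is not produced.
With no repressor bound, *jovH* is transcribed.
So JovH is produced and active.
With repressor SovM bound, *bexC* is not transcribed.
So BexC is not produced.
No repressor is bound and MibB is active, so *fenM* is transcribed.

ON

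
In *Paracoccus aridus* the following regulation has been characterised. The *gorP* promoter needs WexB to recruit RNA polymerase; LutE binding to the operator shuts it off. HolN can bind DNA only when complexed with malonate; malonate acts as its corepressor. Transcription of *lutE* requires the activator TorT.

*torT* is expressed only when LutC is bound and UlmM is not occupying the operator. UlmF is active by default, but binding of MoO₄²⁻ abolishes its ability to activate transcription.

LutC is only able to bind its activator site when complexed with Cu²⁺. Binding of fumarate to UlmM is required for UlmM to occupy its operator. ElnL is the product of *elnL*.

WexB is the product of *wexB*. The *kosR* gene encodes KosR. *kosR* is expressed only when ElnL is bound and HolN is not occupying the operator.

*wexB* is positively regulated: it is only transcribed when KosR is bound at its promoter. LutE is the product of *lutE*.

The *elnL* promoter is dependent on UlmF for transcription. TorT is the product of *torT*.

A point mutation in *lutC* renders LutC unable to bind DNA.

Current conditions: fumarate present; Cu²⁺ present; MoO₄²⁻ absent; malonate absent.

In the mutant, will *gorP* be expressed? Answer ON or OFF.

Fumarate is present, so UlmM is active.
LutC is non-functional in this strain, so it has no effect.
With repressor UlmM bound, *torT* is not transcribed.
So TorT is not produced.
Required activator TorT is absent, so *lutE* is not transcribed.
So LutE is not produced.
MoO₄²⁻ is absent, so UlmF is active.
No repressor is bound and UlmF is active, so *elnL* is transcribed.
So ElnL is produced and active.
Malonate is absent, so HolN is inactive.
No repressor is bound and ElnL is active, so *kosR* is transcribed.
So KosR is produced and active.
No repressor is bound and KosR is active, so *wexB* is transcribed.
So WexB is produced and active.
No repressor is bound and WexB is active, so *gorP* is transcribed.

ON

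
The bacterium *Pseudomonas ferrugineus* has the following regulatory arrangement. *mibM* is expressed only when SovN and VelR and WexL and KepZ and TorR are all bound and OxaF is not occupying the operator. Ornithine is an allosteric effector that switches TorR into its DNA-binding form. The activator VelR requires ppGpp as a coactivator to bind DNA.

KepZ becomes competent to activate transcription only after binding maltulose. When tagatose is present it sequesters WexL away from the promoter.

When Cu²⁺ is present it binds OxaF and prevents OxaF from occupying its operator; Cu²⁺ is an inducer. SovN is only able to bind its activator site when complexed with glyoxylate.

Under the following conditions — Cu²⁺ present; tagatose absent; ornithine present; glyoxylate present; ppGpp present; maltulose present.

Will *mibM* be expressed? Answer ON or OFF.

Glyoxylate is present, so SovN is active.
Cu²⁺ is present, so OxaF is inactive.
ppGpp is present, so VelR is active.
Tagatose is absent, so WexL is active.
Maltulose is present, so KepZ is active.
Ornithine is present, so TorR is active.
No repressor is bound and SovN and VelR and WexL and KepZ and TorR are active, so *mibM* is transcribed.

ON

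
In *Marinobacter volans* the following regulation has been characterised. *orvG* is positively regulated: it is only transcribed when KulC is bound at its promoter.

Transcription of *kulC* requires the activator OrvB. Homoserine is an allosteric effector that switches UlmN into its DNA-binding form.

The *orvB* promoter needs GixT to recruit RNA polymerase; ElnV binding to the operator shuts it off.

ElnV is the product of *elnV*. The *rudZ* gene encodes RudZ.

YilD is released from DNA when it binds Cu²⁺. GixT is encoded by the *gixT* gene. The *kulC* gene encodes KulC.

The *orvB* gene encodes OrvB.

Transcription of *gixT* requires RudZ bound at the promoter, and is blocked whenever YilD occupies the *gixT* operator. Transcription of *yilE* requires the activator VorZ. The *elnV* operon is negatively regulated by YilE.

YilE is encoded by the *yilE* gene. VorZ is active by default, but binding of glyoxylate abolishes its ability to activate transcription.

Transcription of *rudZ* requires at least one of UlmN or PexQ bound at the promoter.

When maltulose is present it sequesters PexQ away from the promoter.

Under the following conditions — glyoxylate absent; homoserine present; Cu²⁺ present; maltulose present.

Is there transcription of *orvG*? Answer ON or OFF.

ON

Glyoxylate is absent, so VorZ is active.
No repressor is bound and VorZ is active, so *yilE* is transcribed.
So YilE is produced and active.
With repressor YilE bound, *elnV* is not transcribed.
So ElnV is not produced.
Homoserine is present, so UlmN is active.
Maltulose is present, so PexQ is inactive.
Activator UlmN is present, so *rudZ* is transcribed.
So RudZ is produced and active.
Cu²⁺ is present, so YilD is inactive.
No repressor is bound and RudZ is active, so *gixT* is transcribed.
So GixT is produced and active.
No repressor is bound and GixT is active, so *orvB* is transcribed.
So OrvB is produced and active.
No repressor is bound and OrvB is active, so *kulC* is transcribed.
So KulC is produced and active.
No repressor is bound and KulC is active, so *orvG* is transcribed.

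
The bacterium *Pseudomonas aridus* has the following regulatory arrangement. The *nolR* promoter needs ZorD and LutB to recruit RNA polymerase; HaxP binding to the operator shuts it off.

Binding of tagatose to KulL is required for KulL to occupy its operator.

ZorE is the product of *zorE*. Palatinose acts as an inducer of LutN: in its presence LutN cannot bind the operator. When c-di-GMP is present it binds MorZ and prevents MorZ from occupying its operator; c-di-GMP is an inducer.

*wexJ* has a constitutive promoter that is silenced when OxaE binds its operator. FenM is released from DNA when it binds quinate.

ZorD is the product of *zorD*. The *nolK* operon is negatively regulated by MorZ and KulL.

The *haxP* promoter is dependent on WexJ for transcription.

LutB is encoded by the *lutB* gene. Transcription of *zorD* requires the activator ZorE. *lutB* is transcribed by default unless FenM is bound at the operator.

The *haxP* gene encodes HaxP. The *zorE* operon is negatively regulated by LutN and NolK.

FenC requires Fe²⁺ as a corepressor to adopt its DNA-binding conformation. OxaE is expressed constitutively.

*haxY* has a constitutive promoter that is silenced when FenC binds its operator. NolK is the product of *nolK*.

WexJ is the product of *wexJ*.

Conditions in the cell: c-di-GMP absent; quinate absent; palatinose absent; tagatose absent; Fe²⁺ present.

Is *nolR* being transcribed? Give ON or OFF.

Palatinose is absent, so LutN is active.
c-di-GMP is absent, so MorZ is active.
Tagatose is absent, so KulL is inactive.
With repressor MorZ bound, *nolK* is not transcribed.
So NolK is not produced.
With repressor LutN bound, *zorE* is not transcribed.
So ZorE is not produced.
Required activator ZorE is absent, so *zorD* is not transcribed.
So ZorD is not produced.
Quinate is absent, so FenM is active.
With repressor FenM bound, *lutB* is not transcribed.
So LutB is not produced.
OxaE is produced constitutively and is active.
With repressor OxaE bound, *wexJ* is not transcribed.
So WexJ is not produced.
Required activator WexJ is absent, so *haxP* is not transcribed.
So HaxP is not produced.
Required activator ZorD is absent, so *nolR* is not transcribed.

OFF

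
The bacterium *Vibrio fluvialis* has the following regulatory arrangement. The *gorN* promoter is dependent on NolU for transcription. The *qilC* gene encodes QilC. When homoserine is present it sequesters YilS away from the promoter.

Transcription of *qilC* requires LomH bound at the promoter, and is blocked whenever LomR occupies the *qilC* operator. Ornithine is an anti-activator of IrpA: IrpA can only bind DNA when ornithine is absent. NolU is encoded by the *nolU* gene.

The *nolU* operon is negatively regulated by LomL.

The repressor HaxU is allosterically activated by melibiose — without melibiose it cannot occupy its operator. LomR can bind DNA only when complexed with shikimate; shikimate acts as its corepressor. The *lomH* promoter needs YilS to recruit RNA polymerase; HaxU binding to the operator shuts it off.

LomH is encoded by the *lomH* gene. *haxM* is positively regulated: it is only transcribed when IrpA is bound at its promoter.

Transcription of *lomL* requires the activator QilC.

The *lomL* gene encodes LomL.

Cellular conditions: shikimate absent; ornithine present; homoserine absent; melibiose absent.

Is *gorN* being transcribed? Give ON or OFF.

OFF

Melibiose is absent, so HaxU is inactive.
Homoserine is absent, so YilS is active.
No repressor is bound and YilS is active, so *lomH* is transcribed.
So LomH is produced and active.
Shikimate is absent, so LomR is inactive.
No repressor is bound and LomH is active, so *qilC* is transcribed.
So QilC is produced and active.
No repressor is bound and QilC is active, so *lomL* is transcribed.
So LomL is produced and active.
With repressor LomL bound, *nolU* is not transcribed.
So NolU is not produced.
Required activator NolU is absent, so *gorN* is not transcribed.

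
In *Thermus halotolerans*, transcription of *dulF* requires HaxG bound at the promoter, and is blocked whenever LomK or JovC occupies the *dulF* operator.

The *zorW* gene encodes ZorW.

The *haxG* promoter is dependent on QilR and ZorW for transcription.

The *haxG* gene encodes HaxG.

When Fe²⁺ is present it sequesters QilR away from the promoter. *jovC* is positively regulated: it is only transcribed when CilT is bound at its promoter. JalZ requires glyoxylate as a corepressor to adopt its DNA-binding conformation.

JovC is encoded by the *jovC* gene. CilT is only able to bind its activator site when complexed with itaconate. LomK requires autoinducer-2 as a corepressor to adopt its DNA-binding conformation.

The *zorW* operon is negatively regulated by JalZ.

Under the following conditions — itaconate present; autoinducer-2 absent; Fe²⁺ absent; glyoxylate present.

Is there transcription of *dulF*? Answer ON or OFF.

OFF

Autoinducer-2 is absent, so LomK is inactive.
Itaconate is present, so CilT is active.
No repressor is bound and CilT is active, so *jovC* is transcribed.
So JovC is produced and active.
Fe²⁺ is absent, so QilR is active.
Glyoxylate is present, so JalZ is active.
With repressor JalZ bound, *zorW* is not transcribed.
So ZorW is not produced.
Required activator ZorW is absent, so *haxG* is not transcribed.
So HaxG is not produced.
With repressor JovC bound, *dulF* is not transcribed.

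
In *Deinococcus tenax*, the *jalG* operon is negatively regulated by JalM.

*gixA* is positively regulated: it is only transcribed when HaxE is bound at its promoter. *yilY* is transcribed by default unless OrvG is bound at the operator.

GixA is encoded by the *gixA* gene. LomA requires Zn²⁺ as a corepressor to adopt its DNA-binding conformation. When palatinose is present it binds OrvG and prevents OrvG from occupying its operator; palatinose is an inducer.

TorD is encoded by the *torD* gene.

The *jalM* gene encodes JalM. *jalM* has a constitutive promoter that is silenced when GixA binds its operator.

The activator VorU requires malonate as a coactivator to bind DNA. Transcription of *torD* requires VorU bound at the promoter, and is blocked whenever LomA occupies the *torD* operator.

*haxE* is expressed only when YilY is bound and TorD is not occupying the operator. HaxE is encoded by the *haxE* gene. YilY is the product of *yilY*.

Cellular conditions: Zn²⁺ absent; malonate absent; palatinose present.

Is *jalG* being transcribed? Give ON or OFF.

ON

Zn²⁺ is absent, so LomA is inactive.
Malonate is absent, so VorU is inactive.
Required activator VorU is absent, so *torD* is not transcribed.
So TorD is not produced.
Palatinose is present, so OrvG is inactive.
With no repressor bound, *yilY* is transcribed.
So YilY is produced and active.
No repressor is bound and YilY is active, so *haxE* is transcribed.
So HaxE is produced and active.
No repressor is bound and HaxE is active, so *gixA* is transcribed.
So GixA is produced and active.
With repressor GixA bound, *jalM* is not transcribed.
So JalM is not produced.
With no repressor bound, *jalG* is transcribed.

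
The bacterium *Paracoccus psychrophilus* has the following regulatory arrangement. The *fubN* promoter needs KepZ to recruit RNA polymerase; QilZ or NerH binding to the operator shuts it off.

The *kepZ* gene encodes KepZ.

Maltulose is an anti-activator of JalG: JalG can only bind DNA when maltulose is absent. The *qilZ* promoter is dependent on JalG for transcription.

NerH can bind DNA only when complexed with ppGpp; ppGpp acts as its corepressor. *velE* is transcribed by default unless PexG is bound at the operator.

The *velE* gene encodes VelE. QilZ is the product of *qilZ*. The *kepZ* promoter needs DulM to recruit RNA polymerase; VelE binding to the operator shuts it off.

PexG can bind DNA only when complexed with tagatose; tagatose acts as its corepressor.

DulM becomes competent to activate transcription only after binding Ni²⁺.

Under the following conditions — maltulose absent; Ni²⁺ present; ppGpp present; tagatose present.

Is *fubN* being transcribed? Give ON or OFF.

Maltulose is absent, so JalG is active.
No repressor is bound and JalG is active, so *qilZ* is transcribed.
So QilZ is produced and active.
Tagatose is present, so PexG is active.
With repressor PexG bound, *velE* is not transcribed.
So VelE is not produced.
Ni²⁺ is present, so DulM is active.
No repressor is bound and DulM is active, so *kepZ* is transcribed.
So KepZ is produced and active.
ppGpp is present, so NerH is active.
With repressor QilZ bound, *fubN* is not transcribed.

OFF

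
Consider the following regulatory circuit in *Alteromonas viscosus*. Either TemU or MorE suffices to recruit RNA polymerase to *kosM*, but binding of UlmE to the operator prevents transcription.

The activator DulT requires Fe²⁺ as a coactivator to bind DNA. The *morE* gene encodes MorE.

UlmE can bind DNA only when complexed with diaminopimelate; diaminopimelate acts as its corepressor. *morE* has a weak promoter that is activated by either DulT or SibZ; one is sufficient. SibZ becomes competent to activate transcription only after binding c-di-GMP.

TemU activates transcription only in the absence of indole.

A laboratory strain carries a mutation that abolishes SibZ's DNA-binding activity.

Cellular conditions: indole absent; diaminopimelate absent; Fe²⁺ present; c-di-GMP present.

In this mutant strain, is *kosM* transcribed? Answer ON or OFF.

ON

Indole is absent, so TemU is active.
Diaminopimelate is absent, so UlmE is inactive.
Fe²⁺ is present, so DulT is active.
SibZ is non-functional in this strain, so it has no effect.
Activator DulT is present, so *morE* is transcribed.
So MorE is produced and active.
Activator TemU is present, so *kosM* is transcribed.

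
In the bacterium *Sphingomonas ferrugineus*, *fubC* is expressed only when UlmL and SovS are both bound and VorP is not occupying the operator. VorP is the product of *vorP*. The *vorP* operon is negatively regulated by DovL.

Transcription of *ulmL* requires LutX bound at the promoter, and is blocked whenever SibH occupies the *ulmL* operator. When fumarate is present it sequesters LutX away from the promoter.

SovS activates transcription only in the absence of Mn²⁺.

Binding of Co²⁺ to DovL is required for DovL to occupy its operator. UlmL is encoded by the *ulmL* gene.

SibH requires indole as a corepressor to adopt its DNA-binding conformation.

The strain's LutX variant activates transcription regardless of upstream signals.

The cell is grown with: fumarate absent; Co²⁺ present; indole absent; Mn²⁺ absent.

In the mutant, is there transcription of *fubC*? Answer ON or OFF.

LutX is constitutively active in this strain.
Indole is absent, so SibH is inactive.
No repressor is bound and LutX is active, so *ulmL* is transcribed.
So UlmL is produced and active.
Mn²⁺ is absent, so SovS is active.
Co²⁺ is present, so DovL is active.
With repressor DovL bound, *vorP* is not transcribed.
So VorP is not produced.
No repressor is bound and UlmL and SovS are active, so *fubC* is transcribed.

ON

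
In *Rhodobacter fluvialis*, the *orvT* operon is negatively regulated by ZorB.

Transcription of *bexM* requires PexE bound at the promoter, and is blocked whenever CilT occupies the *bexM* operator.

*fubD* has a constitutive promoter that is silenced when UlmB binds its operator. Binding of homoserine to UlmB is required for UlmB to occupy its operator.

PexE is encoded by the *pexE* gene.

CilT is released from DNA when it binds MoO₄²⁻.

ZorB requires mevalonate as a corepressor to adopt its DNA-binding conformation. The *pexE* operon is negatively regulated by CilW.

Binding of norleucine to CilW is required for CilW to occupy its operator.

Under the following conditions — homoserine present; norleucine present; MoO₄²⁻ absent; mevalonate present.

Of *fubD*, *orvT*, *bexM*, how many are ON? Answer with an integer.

0

Homoserine is present, so UlmB is active.
With repressor UlmB bound, *fubD* is not transcribed.
→ *fubD* is OFF.
Mevalonate is present, so ZorB is active.
With repressor ZorB bound, *orvT* is not transcribed.
→ *orvT* is OFF.
Norleucine is present, so CilW is active.
With repressor CilW bound, *pexE* is not transcribed.
So PexE is not produced.
MoO₄²⁻ is absent, so CilT is active.
With repressor CilT bound, *bexM* is not transcribed.
→ *bexM* is OFF.
0 of the 3 genes are transcribed.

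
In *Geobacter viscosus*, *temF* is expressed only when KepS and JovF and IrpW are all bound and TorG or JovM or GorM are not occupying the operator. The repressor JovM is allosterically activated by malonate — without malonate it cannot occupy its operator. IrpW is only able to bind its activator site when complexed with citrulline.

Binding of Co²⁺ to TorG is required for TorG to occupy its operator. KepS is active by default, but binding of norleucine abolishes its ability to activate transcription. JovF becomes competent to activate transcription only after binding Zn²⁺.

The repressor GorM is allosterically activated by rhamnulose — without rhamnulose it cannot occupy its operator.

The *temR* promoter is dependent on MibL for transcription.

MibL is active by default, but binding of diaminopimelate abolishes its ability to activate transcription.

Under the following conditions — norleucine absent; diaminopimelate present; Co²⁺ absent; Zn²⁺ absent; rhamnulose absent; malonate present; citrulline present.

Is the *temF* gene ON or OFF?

OFF

Norleucine is absent, so KepS is active.
Co²⁺ is absent, so TorG is inactive.
Malonate is present, so JovM is active.
Zn²⁺ is absent, so JovF is inactive.
Rhamnulose is absent, so GorM is inactive.
Citrulline is present, so IrpW is active.
With repressor JovM bound, *temF* is not transcribed.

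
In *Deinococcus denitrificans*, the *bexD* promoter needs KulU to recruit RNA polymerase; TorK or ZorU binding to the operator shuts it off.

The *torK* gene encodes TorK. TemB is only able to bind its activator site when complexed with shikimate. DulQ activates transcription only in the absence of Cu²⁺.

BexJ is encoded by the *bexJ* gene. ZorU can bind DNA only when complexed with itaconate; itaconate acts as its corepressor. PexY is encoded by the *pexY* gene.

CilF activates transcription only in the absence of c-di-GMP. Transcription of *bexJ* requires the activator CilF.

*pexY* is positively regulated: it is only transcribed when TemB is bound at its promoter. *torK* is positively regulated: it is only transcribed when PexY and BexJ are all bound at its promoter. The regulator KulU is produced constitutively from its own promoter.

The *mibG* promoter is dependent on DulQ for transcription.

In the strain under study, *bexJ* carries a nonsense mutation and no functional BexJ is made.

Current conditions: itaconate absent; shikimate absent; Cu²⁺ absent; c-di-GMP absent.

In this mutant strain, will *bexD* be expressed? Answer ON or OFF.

ON

Shikimate is absent, so TemB is inactive.
Required activator TemB is absent, so *pexY* is not transcribed.
So PexY is not produced.
BexJ is non-functional in this strain, so it has no effect.
Required activator PexY is absent, so *torK* is not transcribed.
So TorK is not produced.
KulU is produced constitutively and is active.
Itaconate is absent, so ZorU is inactive.
No repressor is bound and KulU is active, so *bexD* is transcribed.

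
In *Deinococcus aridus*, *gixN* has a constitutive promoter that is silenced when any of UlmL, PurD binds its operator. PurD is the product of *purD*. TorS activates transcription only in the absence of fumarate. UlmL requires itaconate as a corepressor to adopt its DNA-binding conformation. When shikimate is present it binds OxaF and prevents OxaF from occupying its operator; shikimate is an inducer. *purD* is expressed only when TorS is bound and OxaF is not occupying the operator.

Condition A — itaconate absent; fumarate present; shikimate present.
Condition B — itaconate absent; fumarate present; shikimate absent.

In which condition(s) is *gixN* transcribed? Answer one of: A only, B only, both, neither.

both

Condition A:
Itaconate is absent, so UlmL is inactive.
Fumarate is present, so TorS is inactive.
Shikimate is present, so OxaF is inactive.
Required activator TorS is absent, so *purD* is not transcribed.
So PurD is not produced.
With no repressor bound, *gixN* is transcribed.
→ *gixN* is ON in A.
Condition B:
Itaconate is absent, so UlmL is inactive.
Fumarate is present, so TorS is inactive.
Shikimate is absent, so OxaF is active.
With repressor OxaF bound, *purD* is not transcribed.
So PurD is not produced.
With no repressor bound, *gixN* is transcribed.
→ *gixN* is ON in B.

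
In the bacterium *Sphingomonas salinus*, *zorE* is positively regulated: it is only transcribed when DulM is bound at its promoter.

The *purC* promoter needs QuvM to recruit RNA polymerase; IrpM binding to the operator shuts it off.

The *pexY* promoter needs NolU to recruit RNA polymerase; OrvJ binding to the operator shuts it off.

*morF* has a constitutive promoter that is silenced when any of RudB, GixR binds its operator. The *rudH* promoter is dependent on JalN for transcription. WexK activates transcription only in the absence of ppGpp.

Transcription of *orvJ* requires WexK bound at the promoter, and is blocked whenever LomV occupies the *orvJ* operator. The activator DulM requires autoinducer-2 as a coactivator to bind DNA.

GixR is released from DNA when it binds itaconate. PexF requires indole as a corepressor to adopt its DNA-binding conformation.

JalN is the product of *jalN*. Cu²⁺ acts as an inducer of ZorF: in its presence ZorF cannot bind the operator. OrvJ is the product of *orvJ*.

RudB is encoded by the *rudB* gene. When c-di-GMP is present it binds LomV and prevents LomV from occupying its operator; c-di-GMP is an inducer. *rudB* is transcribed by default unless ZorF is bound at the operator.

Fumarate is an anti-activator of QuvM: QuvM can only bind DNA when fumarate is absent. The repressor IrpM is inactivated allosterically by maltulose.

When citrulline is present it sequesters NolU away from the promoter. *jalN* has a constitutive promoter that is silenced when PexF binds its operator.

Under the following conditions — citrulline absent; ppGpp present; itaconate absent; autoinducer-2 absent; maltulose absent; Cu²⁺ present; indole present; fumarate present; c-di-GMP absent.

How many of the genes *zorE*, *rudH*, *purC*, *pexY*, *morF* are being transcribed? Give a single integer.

Autoinducer-2 is absent, so DulM is inactive.
Required activator DulM is absent, so *zorE* is not transcribed.
→ *zorE* is OFF.
Indole is present, so PexF is active.
With repressor PexF bound, *jalN* is not transcribed.
So JalN is not produced.
Required activator JalN is absent, so *rudH* is not transcribed.
→ *rudH* is OFF.
Maltulose is absent, so IrpM is active.
Fumarate is present, so QuvM is inactive.
With repressor IrpM bound, *purC* is not transcribed.
→ *purC* is OFF.
ppGpp is present, so WexK is inactive.
c-di-GMP is absent, so LomV is active.
With repressor LomV bound, *orvJ* is not transcribed.
So OrvJ is not produced.
Citrulline is absent, so NolU is active.
No repressor is bound and NolU is active, so *pexY* is transcribed.
→ *pexY* is ON.
Cu²⁺ is present, so ZorF is inactive.
With no repressor bound, *rudB* is transcribed.
So RudB is produced and active.
Itaconate is absent, so GixR is active.
With repressor RudB bound, *morF* is not transcribed.
→ *morF* is OFF.
1 of the 5 genes is transcribed.

1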